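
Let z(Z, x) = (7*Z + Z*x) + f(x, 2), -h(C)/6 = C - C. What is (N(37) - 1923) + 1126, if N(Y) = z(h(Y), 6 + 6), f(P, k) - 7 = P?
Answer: -778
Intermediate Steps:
h(C) = 0 (h(C) = -6*(C - C) = -6*0 = 0)
f(P, k) = 7 + P
z(Z, x) = 7 + x + 7*Z + Z*x (z(Z, x) = (7*Z + Z*x) + (7 + x) = 7 + x + 7*Z + Z*x)
N(Y) = 19 (N(Y) = 7 + (6 + 6) + 7*0 + 0*(6 + 6) = 7 + 12 + 0 + 0*12 = 7 + 12 + 0 + 0 = 19)
(N(37) - 1923) + 1126 = (19 - 1923) + 1126 = -1904 + 1126 = -778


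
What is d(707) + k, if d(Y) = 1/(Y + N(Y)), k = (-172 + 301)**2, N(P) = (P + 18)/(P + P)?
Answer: 16648040557/1000423 ≈ 16641.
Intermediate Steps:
N(P) = (18 + P)/(2*P) (N(P) = (18 + P)/((2*P)) = (18 + P)*(1/(2*P)) = (18 + P)/(2*P))
k = 16641 (k = 129**2 = 16641)
d(Y) = 1/(Y + (18 + Y)/(2*Y))
d(707) + k = 2*707/(18 + 707 + 2*707**2) + 16641 = 2*707/(18 + 707 + 2*499849) + 16641 = 2*707/(18 + 707 + 999698) + 16641 = 2*707/1000423 + 16641 = 2*707*(1/1000423) + 16641 = 1414/1000423 + 16641 = 16648040557/1000423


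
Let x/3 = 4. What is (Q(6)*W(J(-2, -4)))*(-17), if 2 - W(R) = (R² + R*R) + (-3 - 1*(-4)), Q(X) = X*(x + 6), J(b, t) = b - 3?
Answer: 89964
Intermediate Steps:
x = 12 (x = 3*4 = 12)
J(b, t) = -3 + b
Q(X) = 18*X (Q(X) = X*(12 + 6) = X*18 = 18*X)
W(R) = 1 - 2*R² (W(R) = 2 - ((R² + R*R) + (-3 - 1*(-4))) = 2 - ((R² + R²) + (-3 + 4)) = 2 - (2*R² + 1) = 2 - (1 + 2*R²) = 2 + (-1 - 2*R²) = 1 - 2*R²)
(Q(6)*W(J(-2, -4)))*(-17) = ((18*6)*(1 - 2*(-3 - 2)²))*(-17) = (108*(1 - 2*(-5)²))*(-17) = (108*(1 - 2*25))*(-17) = (108*(1 - 50))*(-17) = (108*(-49))*(-17) = -5292*(-17) = 89964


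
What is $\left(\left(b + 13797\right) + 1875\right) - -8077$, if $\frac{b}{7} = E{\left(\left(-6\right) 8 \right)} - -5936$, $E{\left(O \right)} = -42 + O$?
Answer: $64671$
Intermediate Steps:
$b = 40922$ ($b = 7 \left(\left(-42 - 48\right) - -5936\right) = 7 \left(\left(-42 - 48\right) + 5936\right) = 7 \left(-90 + 5936\right) = 7 \cdot 5846 = 40922$)
$\left(\left(b + 13797\right) + 1875\right) - -8077 = \left(\left(40922 + 13797\right) + 1875\right) - -8077 = \left(54719 + 1875\right) + 8077 = 56594 + 8077 = 64671$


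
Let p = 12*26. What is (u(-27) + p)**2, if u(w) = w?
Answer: 81225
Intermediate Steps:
p = 312
(u(-27) + p)**2 = (-27 + 312)**2 = 285**2 = 81225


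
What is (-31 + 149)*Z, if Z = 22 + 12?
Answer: 4012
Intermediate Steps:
Z = 34
(-31 + 149)*Z = (-31 + 149)*34 = 118*34 = 4012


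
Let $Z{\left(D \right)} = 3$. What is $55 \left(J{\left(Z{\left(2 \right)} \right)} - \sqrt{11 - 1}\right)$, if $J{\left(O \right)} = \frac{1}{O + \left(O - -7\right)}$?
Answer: $\frac{55}{13} - 55 \sqrt{10} \approx -169.69$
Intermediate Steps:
$J{\left(O \right)} = \frac{1}{7 + 2 O}$ ($J{\left(O \right)} = \frac{1}{O + \left(O + 7\right)} = \frac{1}{O + \left(7 + O\right)} = \frac{1}{7 + 2 O}$)
$55 \left(J{\left(Z{\left(2 \right)} \right)} - \sqrt{11 - 1}\right) = 55 \left(\frac{1}{7 + 2 \cdot 3} - \sqrt{11 - 1}\right) = 55 \left(\frac{1}{7 + 6} - \sqrt{10}\right) = 55 \left(\frac{1}{13} - \sqrt{10}\right) = \frac{55}{13} - 55 \sqrt{10}$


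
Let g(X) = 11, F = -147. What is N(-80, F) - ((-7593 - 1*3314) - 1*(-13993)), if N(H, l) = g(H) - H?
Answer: -2995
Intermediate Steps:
N(H, l) = 11 - H
N(-80, F) - ((-7593 - 1*3314) - 1*(-13993)) = (11 - 1*(-80)) - ((-7593 - 1*3314) - 1*(-13993)) = (11 + 80) - ((-7593 - 3314) + 13993) = 91 - (-10907 + 13993) = 91 - 1*3086 = 91 - 3086 = -2995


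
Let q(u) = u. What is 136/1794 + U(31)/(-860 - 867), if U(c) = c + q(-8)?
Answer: 96805/1549119 ≈ 0.062490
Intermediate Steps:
U(c) = -8 + c (U(c) = c - 8 = -8 + c)
136/1794 + U(31)/(-860 - 867) = 136/1794 + (-8 + 31)/(-860 - 867) = 136*(1/1794) + 23/(-1727) = 68/897 + 23*(-1/1727) = 68/897 - 23/1727 = 96805/1549119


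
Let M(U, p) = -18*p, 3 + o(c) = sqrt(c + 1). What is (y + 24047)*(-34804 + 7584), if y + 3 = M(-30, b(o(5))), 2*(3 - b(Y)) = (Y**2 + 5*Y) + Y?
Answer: -652272860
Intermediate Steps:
o(c) = -3 + sqrt(1 + c) (o(c) = -3 + sqrt(c + 1) = -3 + sqrt(1 + c))
b(Y) = 3 - 3*Y - Y**2/2 (b(Y) = 3 - ((Y**2 + 5*Y) + Y)/2 = 3 - (Y**2 + 6*Y)/2 = 3 + (-3*Y - Y**2/2) = 3 - 3*Y - Y**2/2)
y = -219 + 9*(-3 + sqrt(6))**2 + 54*sqrt(6) (y = -3 - 18*(3 - 3*(-3 + sqrt(1 + 5)) - (-3 + sqrt(1 + 5))**2/2) = -3 - 18*(3 - 3*(-3 + sqrt(6)) - (-3 + sqrt(6))**2/2) = -3 - 18*(3 + (9 - 3*sqrt(6)) - (-3 + sqrt(6))**2/2) = -3 - 18*(12 - 3*sqrt(6) - (-3 + sqrt(6))**2/2) = -3 + (-216 + 9*(-3 + sqrt(6))**2 + 54*sqrt(6)) = -219 + 9*(-3 + sqrt(6))**2 + 54*sqrt(6) ≈ -84.000)
(y + 24047)*(-34804 + 7584) = (-84 + 24047)*(-34804 + 7584) = 23963*(-27220) = -652272860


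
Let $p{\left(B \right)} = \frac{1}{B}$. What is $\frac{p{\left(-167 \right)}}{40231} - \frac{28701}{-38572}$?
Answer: $\frac{192829839905}{259148952044} \approx 0.74409$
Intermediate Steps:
$\frac{p{\left(-167 \right)}}{40231} - \frac{28701}{-38572} = \frac{1}{\left(-167\right) 40231} - \frac{28701}{-38572} = \left(- \frac{1}{167}\right) \frac{1}{40231} - - \frac{28701}{38572} = - \frac{1}{6718577} + \frac{28701}{38572} = \frac{192829839905}{259148952044}$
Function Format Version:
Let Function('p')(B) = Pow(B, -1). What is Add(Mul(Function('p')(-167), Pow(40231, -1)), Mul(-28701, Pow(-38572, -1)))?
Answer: Rational(192829839905, 259148952044) ≈ 0.74409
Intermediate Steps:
Add(Mul(Function('p')(-167), Pow(40231, -1)), Mul(-28701, Pow(-38572, -1))) = Add(Mul(Pow(-167, -1), Pow(40231, -1)), Mul(-28701, Pow(-38572, -1))) = Add(Mul(Rational(-1, 167), Rational(1, 40231)), Mul(-28701, Rational(-1, 38572))) = Add(Rational(-1, 6718577), Rational(28701, 38572)) = Rational(192829839905, 259148952044)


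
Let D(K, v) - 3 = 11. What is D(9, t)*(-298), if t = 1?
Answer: -4172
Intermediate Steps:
D(K, v) = 14 (D(K, v) = 3 + 11 = 14)
D(9, t)*(-298) = 14*(-298) = -4172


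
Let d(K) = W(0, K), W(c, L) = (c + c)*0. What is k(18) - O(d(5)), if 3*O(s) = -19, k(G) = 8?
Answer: 43/3 ≈ 14.333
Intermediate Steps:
W(c, L) = 0 (W(c, L) = (2*c)*0 = 0)
d(K) = 0
O(s) = -19/3 (O(s) = (1/3)*(-19) = -19/3)
k(18) - O(d(5)) = 8 - 1*(-19/3) = 8 + 19/3 = 43/3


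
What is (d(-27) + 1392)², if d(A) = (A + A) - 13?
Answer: 1755625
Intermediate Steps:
d(A) = -13 + 2*A (d(A) = 2*A - 13 = -13 + 2*A)
(d(-27) + 1392)² = ((-13 + 2*(-27)) + 1392)² = ((-13 - 54) + 1392)² = (-67 + 1392)² = 1325² = 1755625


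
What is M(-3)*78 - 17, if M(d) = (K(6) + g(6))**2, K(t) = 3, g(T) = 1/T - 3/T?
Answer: 1613/3 ≈ 537.67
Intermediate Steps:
g(T) = -2/T (g(T) = 1/T - 3/T = -2/T)
M(d) = 64/9 (M(d) = (3 - 2/6)**2 = (3 - 2*1/6)**2 = (3 - 1/3)**2 = (8/3)**2 = 64/9)
M(-3)*78 - 17 = (64/9)*78 - 17 = 1664/3 - 17 = 1613/3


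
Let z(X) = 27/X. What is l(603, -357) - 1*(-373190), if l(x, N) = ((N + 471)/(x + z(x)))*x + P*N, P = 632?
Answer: 994477063/6734 ≈ 1.4768e+5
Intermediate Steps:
l(x, N) = 632*N + x*(471 + N)/(x + 27/x) (l(x, N) = ((N + 471)/(x + 27/x))*x + 632*N = ((471 + N)/(x + 27/x))*x + 632*N = x*(471 + N)/(x + 27/x) + 632*N = 632*N + x*(471 + N)/(x + 27/x))
l(603, -357) - 1*(-373190) = 3*(5688*(-357) + 603²*(157 + 211*(-357)))/(27 + 603²) - 1*(-373190) = 3*(-2030616 + 363609*(157 - 75327))/(27 + 363609) + 373190 = 3*(-2030616 + 363609*(-75170))/363636 + 373190 = 3*(1/363636)*(-2030616 - 27332488530) + 373190 = 3*(1/363636)*(-27334519146) + 373190 = -1518584397/6734 + 373190 = 994477063/6734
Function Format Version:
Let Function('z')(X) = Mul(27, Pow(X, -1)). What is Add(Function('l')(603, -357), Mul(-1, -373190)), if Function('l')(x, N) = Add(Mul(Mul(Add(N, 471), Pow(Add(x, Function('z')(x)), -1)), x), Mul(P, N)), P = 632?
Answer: Rational(994477063, 6734) ≈ 1.4768e+5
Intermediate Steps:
Function('l')(x, N) = Add(Mul(632, N), Mul(x, Pow(Add(x, Mul(27, Pow(x, -1))), -1), Add(471, N))) (Function('l')(x, N) = Add(Mul(Mul(Add(N, 471), Pow(Add(x, Mul(27, Pow(x, -1))), -1)), x), Mul(632, N)) = Add(Mul(Mul(Add(471, N), Pow(Add(x, Mul(27, Pow(x, -1))), -1)), x), Mul(632, N)) = Add(Mul(Mul(Pow(Add(x, Mul(27, Pow(x, -1))), -1), Add(471, N)), x), Mul(632, N)) = Add(Mul(x, Pow(Add(x, Mul(27, Pow(x, -1))), -1), Add(471, N)), Mul(632, N)) = Add(Mul(632, N), Mul(x, Pow(Add(x, Mul(27, Pow(x, -1))), -1), Add(471, N))))
Add(Function('l')(603, -357), Mul(-1, -373190)) = Add(Mul(3, Pow(Add(27, Pow(603, 2)), -1), Add(Mul(5688, -357), Mul(Pow(603, 2), Add(157, Mul(211, -357))))), Mul(-1, -373190)) = Add(Mul(3, Pow(Add(27, 363609), -1), Add(-2030616, Mul(363609, Add(157, -75327)))), 373190) = Add(Mul(3, Pow(363636, -1), Add(-2030616, Mul(363609, -75170))), 373190) = Add(Mul(3, Rational(1, 363636), Add(-2030616, -27332488530)), 373190) = Add(Mul(3, Rational(1, 363636), -27334519146), 373190) = Add(Rational(-1518584397, 6734), 373190) = Rational(994477063, 6734)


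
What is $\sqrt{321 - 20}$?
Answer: $\sqrt{301} \approx 17.349$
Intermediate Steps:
$\sqrt{321 - 20} = \sqrt{301}$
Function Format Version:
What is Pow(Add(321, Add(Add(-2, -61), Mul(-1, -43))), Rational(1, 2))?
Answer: Pow(301, Rational(1, 2)) ≈ 17.349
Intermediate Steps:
Pow(Add(321, Add(Add(-2, -61), Mul(-1, -43))), Rational(1, 2)) = Pow(Add(321, Add(-63, 43)), Rational(1, 2)) = Pow(Add(321, -20), Rational(1, 2)) = Pow(301, Rational(1, 2))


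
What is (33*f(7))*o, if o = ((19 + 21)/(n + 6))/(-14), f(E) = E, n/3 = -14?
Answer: 55/3 ≈ 18.333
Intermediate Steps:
n = -42 (n = 3*(-14) = -42)
o = 5/63 (o = ((19 + 21)/(-42 + 6))/(-14) = (40/(-36))*(-1/14) = (40*(-1/36))*(-1/14) = -10/9*(-1/14) = 5/63 ≈ 0.079365)
(33*f(7))*o = (33*7)*(5/63) = 231*(5/63) = 55/3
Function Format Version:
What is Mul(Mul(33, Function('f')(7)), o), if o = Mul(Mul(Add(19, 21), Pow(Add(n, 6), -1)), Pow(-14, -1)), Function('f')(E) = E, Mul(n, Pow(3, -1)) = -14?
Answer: Rational(55, 3) ≈ 18.333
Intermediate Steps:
n = -42 (n = Mul(3, -14) = -42)
o = Rational(5, 63) (o = Mul(Mul(Add(19, 21), Pow(Add(-42, 6), -1)), Pow(-14, -1)) = Mul(Mul(40, Pow(-36, -1)), Rational(-1, 14)) = Mul(Mul(40, Rational(-1, 36)), Rational(-1, 14)) = Mul(Rational(-10, 9), Rational(-1, 14)) = Rational(5, 63) ≈ 0.079365)
Mul(Mul(33, Function('f')(7)), o) = Mul(Mul(33, 7), Rational(5, 63)) = Mul(231, Rational(5, 63)) = Rational(55, 3)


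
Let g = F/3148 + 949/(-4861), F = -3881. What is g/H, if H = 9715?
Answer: -21852993/148663088020 ≈ -0.00014700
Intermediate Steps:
g = -21852993/15302428 (g = -3881/3148 + 949/(-4861) = -3881*1/3148 + 949*(-1/4861) = -3881/3148 - 949/4861 = -21852993/15302428 ≈ -1.4281)
g/H = -21852993/15302428/9715 = -21852993/15302428*1/9715 = -21852993/148663088020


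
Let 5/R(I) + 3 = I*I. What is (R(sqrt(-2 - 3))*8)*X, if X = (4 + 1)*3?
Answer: -75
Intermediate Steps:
R(I) = 5/(-3 + I**2) (R(I) = 5/(-3 + I*I) = 5/(-3 + I**2))
X = 15 (X = 5*3 = 15)
(R(sqrt(-2 - 3))*8)*X = ((5/(-3 + (sqrt(-2 - 3))**2))*8)*15 = ((5/(-3 + (sqrt(-5))**2))*8)*15 = ((5/(-3 + (I*sqrt(5))**2))*8)*15 = ((5/(-3 - 5))*8)*15 = ((5/(-8))*8)*15 = ((5*(-1/8))*8)*15 = -5/8*8*15 = -5*15 = -75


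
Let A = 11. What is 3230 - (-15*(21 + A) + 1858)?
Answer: 1852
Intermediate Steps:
3230 - (-15*(21 + A) + 1858) = 3230 - (-15*(21 + 11) + 1858) = 3230 - (-15*32 + 1858) = 3230 - (-480 + 1858) = 3230 - 1*1378 = 3230 - 1378 = 1852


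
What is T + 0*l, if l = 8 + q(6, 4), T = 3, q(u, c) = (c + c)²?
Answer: 3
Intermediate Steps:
q(u, c) = 4*c² (q(u, c) = (2*c)² = 4*c²)
l = 72 (l = 8 + 4*4² = 8 + 4*16 = 8 + 64 = 72)
T + 0*l = 3 + 0*72 = 3 + 0 = 3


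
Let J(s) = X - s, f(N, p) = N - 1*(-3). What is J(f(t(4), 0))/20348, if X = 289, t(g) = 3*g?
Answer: 137/10174 ≈ 0.013466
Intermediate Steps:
f(N, p) = 3 + N (f(N, p) = N + 3 = 3 + N)
J(s) = 289 - s
J(f(t(4), 0))/20348 = (289 - (3 + 3*4))/20348 = (289 - (3 + 12))*(1/20348) = (289 - 1*15)*(1/20348) = (289 - 15)*(1/20348) = 274*(1/20348) = 137/10174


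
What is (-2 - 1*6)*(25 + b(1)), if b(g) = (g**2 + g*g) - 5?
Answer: -176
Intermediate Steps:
b(g) = -5 + 2*g**2 (b(g) = (g**2 + g**2) - 5 = 2*g**2 - 5 = -5 + 2*g**2)
(-2 - 1*6)*(25 + b(1)) = (-2 - 1*6)*(25 + (-5 + 2*1**2)) = (-2 - 6)*(25 + (-5 + 2*1)) = -8*(25 + (-5 + 2)) = -8*(25 - 3) = -8*22 = -176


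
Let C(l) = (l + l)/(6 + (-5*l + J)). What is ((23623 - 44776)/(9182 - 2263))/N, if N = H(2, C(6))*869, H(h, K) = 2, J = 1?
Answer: -1923/1093202 ≈ -0.0017591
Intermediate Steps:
C(l) = 2*l/(7 - 5*l) (C(l) = (l + l)/(6 + (-5*l + 1)) = (2*l)/(6 + (1 - 5*l)) = (2*l)/(7 - 5*l) = 2*l/(7 - 5*l))
N = 1738 (N = 2*869 = 1738)
((23623 - 44776)/(9182 - 2263))/N = ((23623 - 44776)/(9182 - 2263))/1738 = -21153/6919*(1/1738) = -21153*1/6919*(1/1738) = -1923/629*1/1738 = -1923/1093202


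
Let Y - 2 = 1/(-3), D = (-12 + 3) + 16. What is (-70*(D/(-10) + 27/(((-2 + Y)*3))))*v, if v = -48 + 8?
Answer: -77560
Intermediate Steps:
v = -40
D = 7 (D = -9 + 16 = 7)
Y = 5/3 (Y = 2 + 1/(-3) = 2 + 1*(-1/3) = 2 - 1/3 = 5/3 ≈ 1.6667)
(-70*(D/(-10) + 27/(((-2 + Y)*3))))*v = -70*(7/(-10) + 27/(((-2 + 5/3)*3)))*(-40) = -70*(7*(-1/10) + 27/((-1/3*3)))*(-40) = -70*(-7/10 + 27/(-1))*(-40) = -70*(-7/10 + 27*(-1))*(-40) = -70*(-7/10 - 27)*(-40) = -70*(-277/10)*(-40) = 1939*(-40) = -77560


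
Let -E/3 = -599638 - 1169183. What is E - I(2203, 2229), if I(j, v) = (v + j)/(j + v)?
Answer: 5306462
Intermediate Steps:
I(j, v) = 1 (I(j, v) = (j + v)/(j + v) = 1)
E = 5306463 (E = -3*(-599638 - 1169183) = -3*(-1768821) = 5306463)
E - I(2203, 2229) = 5306463 - 1*1 = 5306463 - 1 = 5306462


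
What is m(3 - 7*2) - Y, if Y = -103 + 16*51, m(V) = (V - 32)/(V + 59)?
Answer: -34267/48 ≈ -713.90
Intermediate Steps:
m(V) = (-32 + V)/(59 + V)
Y = 713 (Y = -103 + 816 = 713)
m(3 - 7*2) - Y = (-32 + (3 - 7*2))/(59 + (3 - 7*2)) - 1*713 = (-32 + (3 - 14))/(59 + (3 - 14)) - 713 = (-32 - 11)/(59 - 11) - 713 = -43/48 - 713 = -34267/48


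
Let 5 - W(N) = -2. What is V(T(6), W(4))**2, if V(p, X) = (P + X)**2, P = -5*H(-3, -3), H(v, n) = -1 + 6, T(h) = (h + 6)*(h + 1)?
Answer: 104976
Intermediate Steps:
T(h) = (1 + h)*(6 + h) (T(h) = (6 + h)*(1 + h) = (1 + h)*(6 + h))
H(v, n) = 5
W(N) = 7 (W(N) = 5 - 1*(-2) = 5 + 2 = 7)
P = -25 (P = -5*5 = -25)
V(p, X) = (-25 + X)**2
V(T(6), W(4))**2 = ((-25 + 7)**2)**2 = ((-18)**2)**2 = 324**2 = 104976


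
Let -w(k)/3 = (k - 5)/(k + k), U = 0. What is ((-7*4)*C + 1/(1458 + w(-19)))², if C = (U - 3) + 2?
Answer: 600108960889/765407556 ≈ 784.04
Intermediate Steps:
C = -1 (C = (0 - 3) + 2 = -3 + 2 = -1)
w(k) = -3*(-5 + k)/(2*k) (w(k) = -3*(k - 5)/(k + k) = -3*(-5 + k)/(2*k))
((-7*4)*C + 1/(1458 + w(-19)))² = (-7*4*(-1) + 1/(1458 + (3/2)*(5 - 1*(-19))/(-19)))² = (-28*(-1) + 1/(1458 + (3/2)*(-1/19)*(5 + 19)))² = (28 + 1/(1458 + (3/2)*(-1/19)*24))² = (28 + 1/(1458 - 36/19))² = (28 + 1/(27666/19))² = (28 + 19/27666)² = (774667/27666)² = 600108960889/765407556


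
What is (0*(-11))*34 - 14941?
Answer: -14941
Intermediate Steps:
(0*(-11))*34 - 14941 = 0*34 - 14941 = 0 - 14941 = -14941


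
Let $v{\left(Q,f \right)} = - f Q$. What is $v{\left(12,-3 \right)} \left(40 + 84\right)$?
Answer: $4464$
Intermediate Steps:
$v{\left(Q,f \right)} = - Q f$
$v{\left(12,-3 \right)} \left(40 + 84\right) = \left(-1\right) 12 \left(-3\right) \left(40 + 84\right) = 36 \cdot 124 = 4464$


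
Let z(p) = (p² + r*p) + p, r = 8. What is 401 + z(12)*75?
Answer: 19301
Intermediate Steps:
z(p) = p² + 9*p (z(p) = (p² + 8*p) + p = p² + 9*p)
401 + z(12)*75 = 401 + (12*(9 + 12))*75 = 401 + (12*21)*75 = 401 + 252*75 = 401 + 18900 = 19301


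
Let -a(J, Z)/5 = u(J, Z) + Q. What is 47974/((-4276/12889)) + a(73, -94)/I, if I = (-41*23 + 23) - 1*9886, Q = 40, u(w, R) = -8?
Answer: -1670436926489/11551614 ≈ -1.4461e+5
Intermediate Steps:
a(J, Z) = -160 (a(J, Z) = -5*(-8 + 40) = -5*32 = -160)
I = -10806 (I = (-943 + 23) - 9886 = -920 - 9886 = -10806)
47974/((-4276/12889)) + a(73, -94)/I = 47974/((-4276/12889)) - 160/(-10806) = 47974/((-4276*1/12889)) - 160*(-1/10806) = 47974/(-4276/12889) + 80/5403 = 47974*(-12889/4276) + 80/5403 = -309168443/2138 + 80/5403 = -1670436926489/11551614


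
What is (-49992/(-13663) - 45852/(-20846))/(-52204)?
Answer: -417152277/3717171437798 ≈ -0.00011222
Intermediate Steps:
(-49992/(-13663) - 45852/(-20846))/(-52204) = (-49992*(-1/13663) - 45852*(-1/20846))*(-1/52204) = (49992/13663 + 22926/10423)*(-1/52204) = (834304554/142409449)*(-1/52204) = -417152277/3717171437798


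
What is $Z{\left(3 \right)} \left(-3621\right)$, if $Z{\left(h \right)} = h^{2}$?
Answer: $-32589$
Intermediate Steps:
$Z{\left(3 \right)} \left(-3621\right) = 3^{2} \left(-3621\right) = 9 \left(-3621\right) = -32589$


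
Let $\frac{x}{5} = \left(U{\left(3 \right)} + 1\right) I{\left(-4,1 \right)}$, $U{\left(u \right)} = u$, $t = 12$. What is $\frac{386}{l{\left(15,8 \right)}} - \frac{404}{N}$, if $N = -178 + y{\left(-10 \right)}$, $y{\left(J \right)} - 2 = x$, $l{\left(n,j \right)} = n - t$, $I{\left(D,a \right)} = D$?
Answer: $\frac{25007}{192} \approx 130.24$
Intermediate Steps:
$l{\left(n,j \right)} = -12 + n$ ($l{\left(n,j \right)} = n - 12 = -12 + n$)
$x = -80$ ($x = 5 \left(3 + 1\right) \left(-4\right) = 5 \cdot 4 \left(-4\right) = 5 \left(-16\right) = -80$)
$y{\left(J \right)} = -78$ ($y{\left(J \right)} = 2 - 80 = -78$)
$N = -256$ ($N = -178 - 78 = -256$)
$\frac{386}{l{\left(15,8 \right)}} - \frac{404}{N} = \frac{386}{-12 + 15} - \frac{404}{-256} = \frac{386}{3} - - \frac{101}{64} = 386 \cdot \frac{1}{3} + \frac{101}{64} = \frac{386}{3} + \frac{101}{64} = \frac{25007}{192}$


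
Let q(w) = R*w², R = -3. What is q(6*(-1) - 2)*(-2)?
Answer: 384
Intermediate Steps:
q(w) = -3*w²
q(6*(-1) - 2)*(-2) = -3*(6*(-1) - 2)²*(-2) = -3*(-6 - 2)²*(-2) = -3*(-8)²*(-2) = -3*64*(-2) = -192*(-2) = 384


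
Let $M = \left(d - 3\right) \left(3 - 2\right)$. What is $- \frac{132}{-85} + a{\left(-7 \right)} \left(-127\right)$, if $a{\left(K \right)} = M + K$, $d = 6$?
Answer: $\frac{43312}{85} \approx 509.55$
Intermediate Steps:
$M = 3$ ($M = \left(6 - 3\right) \left(3 - 2\right) = 3 \cdot 1 = 3$)
$a{\left(K \right)} = 3 + K$
$- \frac{132}{-85} + a{\left(-7 \right)} \left(-127\right) = - \frac{132}{-85} + \left(3 - 7\right) \left(-127\right) = \left(-132\right) \left(- \frac{1}{85}\right) - -508 = \frac{132}{85} + 508 = \frac{43312}{85}$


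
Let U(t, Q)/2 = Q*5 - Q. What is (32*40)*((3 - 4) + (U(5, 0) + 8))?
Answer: 8960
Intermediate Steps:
U(t, Q) = 8*Q (U(t, Q) = 2*(Q*5 - Q) = 2*(5*Q - Q) = 2*(4*Q) = 8*Q)
(32*40)*((3 - 4) + (U(5, 0) + 8)) = (32*40)*((3 - 4) + (8*0 + 8)) = 1280*(-1 + (0 + 8)) = 1280*(-1 + 8) = 1280*7 = 8960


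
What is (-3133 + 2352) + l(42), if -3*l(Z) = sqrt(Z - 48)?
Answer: -781 - I*sqrt(6)/3 ≈ -781.0 - 0.8165*I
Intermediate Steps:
l(Z) = -sqrt(-48 + Z)/3 (l(Z) = -sqrt(Z - 48)/3 = -sqrt(-48 + Z)/3)
(-3133 + 2352) + l(42) = (-3133 + 2352) - sqrt(-48 + 42)/3 = -781 - I*sqrt(6)/3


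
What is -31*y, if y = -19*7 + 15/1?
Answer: 3658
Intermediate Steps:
y = -118 (y = -133 + 15*1 = -133 + 15 = -118)
-31*y = -31*(-118) = 3658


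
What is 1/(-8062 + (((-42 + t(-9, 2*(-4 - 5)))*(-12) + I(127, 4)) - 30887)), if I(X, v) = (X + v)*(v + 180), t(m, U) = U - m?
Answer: -1/14233 ≈ -7.0259e-5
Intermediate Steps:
I(X, v) = (180 + v)*(X + v) (I(X, v) = (X + v)*(180 + v) = (180 + v)*(X + v))
1/(-8062 + (((-42 + t(-9, 2*(-4 - 5)))*(-12) + I(127, 4)) - 30887)) = 1/(-8062 + (((-42 + (2*(-4 - 5) - 1*(-9)))*(-12) + (4² + 180*127 + 180*4 + 127*4)) - 30887)) = 1/(-8062 + (((-42 + (2*(-9) + 9))*(-12) + (16 + 22860 + 720 + 508)) - 30887)) = 1/(-8062 + (((-42 + (-18 + 9))*(-12) + 24104) - 30887)) = 1/(-8062 + (((-42 - 9)*(-12) + 24104) - 30887)) = 1/(-8062 + ((-51*(-12) + 24104) - 30887)) = 1/(-8062 + ((612 + 24104) - 30887)) = 1/(-8062 + (24716 - 30887)) = 1/(-8062 - 6171) = 1/(-14233) = -1/14233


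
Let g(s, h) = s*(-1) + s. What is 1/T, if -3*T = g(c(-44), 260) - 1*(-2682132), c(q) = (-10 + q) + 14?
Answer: -1/894044 ≈ -1.1185e-6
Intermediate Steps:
c(q) = 4 + q
g(s, h) = 0 (g(s, h) = -s + s = 0)
T = -894044 (T = -(0 - 1*(-2682132))/3 = -(0 + 2682132)/3 = -⅓*2682132 = -894044)
1/T = 1/(-894044) = -1/894044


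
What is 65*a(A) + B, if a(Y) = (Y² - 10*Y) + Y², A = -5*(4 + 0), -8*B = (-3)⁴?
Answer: 519919/8 ≈ 64990.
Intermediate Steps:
B = -81/8 (B = -⅛*(-3)⁴ = -⅛*81 = -81/8 ≈ -10.125)
A = -20 (A = -5*4 = -20)
a(Y) = -10*Y + 2*Y²
65*a(A) + B = 65*(2*(-20)*(-5 - 20)) - 81/8 = 65*(2*(-20)*(-25)) - 81/8 = 65*1000 - 81/8 = 65000 - 81/8 = 519919/8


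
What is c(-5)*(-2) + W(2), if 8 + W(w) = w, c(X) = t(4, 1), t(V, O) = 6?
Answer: -18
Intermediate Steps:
c(X) = 6
W(w) = -8 + w
c(-5)*(-2) + W(2) = 6*(-2) + (-8 + 2) = -12 - 6 = -18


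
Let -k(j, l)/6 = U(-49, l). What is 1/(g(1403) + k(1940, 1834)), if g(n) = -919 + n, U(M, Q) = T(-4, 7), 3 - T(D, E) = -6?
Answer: 1/430 ≈ 0.0023256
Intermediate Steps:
T(D, E) = 9 (T(D, E) = 3 - 1*(-6) = 3 + 6 = 9)
U(M, Q) = 9
k(j, l) = -54 (k(j, l) = -6*9 = -54)
1/(g(1403) + k(1940, 1834)) = 1/((-919 + 1403) - 54) = 1/(484 - 54) = 1/430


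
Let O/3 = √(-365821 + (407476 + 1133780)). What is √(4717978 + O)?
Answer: √(4717978 + 3*√1175435) ≈ 2172.8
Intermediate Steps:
O = 3*√1175435 (O = 3*√(-365821 + (407476 + 1133780)) = 3*√(-365821 + 1541256) = 3*√1175435 ≈ 3252.5)
√(4717978 + O) = √(4717978 + 3*√1175435)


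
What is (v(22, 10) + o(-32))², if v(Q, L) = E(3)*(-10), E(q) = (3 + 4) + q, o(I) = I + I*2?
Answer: 38416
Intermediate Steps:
o(I) = 3*I (o(I) = I + 2*I = 3*I)
E(q) = 7 + q
v(Q, L) = -100 (v(Q, L) = (7 + 3)*(-10) = 10*(-10) = -100)
(v(22, 10) + o(-32))² = (-100 + 3*(-32))² = (-100 - 96)² = (-196)² = 38416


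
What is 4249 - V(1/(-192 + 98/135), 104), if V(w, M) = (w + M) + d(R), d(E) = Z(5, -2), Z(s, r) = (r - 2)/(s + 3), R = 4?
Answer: 53522618/12911 ≈ 4145.5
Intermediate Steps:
Z(s, r) = (-2 + r)/(3 + s)
d(E) = -½ (d(E) = (-2 - 2)/(3 + 5) = -4/8 = (⅛)*(-4) = -½)
V(w, M) = -½ + M + w (V(w, M) = (w + M) - ½ = (M + w) - ½ = -½ + M + w)
4249 - V(1/(-192 + 98/135), 104) = 4249 - (-½ + 104 + 1/(-192 + 98/135)) = 4249 - (-½ + 104 + 1/(-25822/135)) = 4249 - (-½ + 104 - 135/25822) = 4249 - 1*1336221/12911 = 4249 - 1336221/12911 = 53522618/12911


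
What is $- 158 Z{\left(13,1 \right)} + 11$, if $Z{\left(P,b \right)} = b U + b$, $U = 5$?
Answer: $-937$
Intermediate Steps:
$Z{\left(P,b \right)} = 6 b$ ($Z{\left(P,b \right)} = b 5 + b = 5 b + b = 6 b$)
$- 158 Z{\left(13,1 \right)} + 11 = - 158 \cdot 6 \cdot 1 + 11 = \left(-158\right) 6 + 11 = -948 + 11 = -937$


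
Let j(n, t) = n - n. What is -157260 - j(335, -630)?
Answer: -157260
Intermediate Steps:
j(n, t) = 0
-157260 - j(335, -630) = -157260 - 1*0 = -157260 + 0 = -157260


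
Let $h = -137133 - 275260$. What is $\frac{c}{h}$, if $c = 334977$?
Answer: $- \frac{334977}{412393} \approx -0.81228$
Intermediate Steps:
$h = -412393$
$\frac{c}{h} = \frac{334977}{-412393} = 334977 \left(- \frac{1}{412393}\right) = - \frac{334977}{412393}$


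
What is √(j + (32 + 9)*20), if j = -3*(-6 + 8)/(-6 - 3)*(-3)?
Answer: √818 ≈ 28.601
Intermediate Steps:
j = -2 (j = -6/(-9)*(-3) = -6*(-1)/9*(-3) = -3*(-2/9)*(-3) = (⅔)*(-3) = -2)
√(j + (32 + 9)*20) = √(-2 + (32 + 9)*20) = √(-2 + 41*20) = √(-2 + 820) = √818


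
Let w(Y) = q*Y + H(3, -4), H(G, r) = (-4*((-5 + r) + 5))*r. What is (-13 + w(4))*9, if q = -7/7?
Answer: -729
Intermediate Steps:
H(G, r) = -4*r² (H(G, r) = (-4*r)*r = -4*r²)
q = -1 (q = -7/7 = -1*1 = -1)
w(Y) = -64 - Y (w(Y) = -Y - 4*(-4)² = -Y - 4*16 = -Y - 64 = -64 - Y)
(-13 + w(4))*9 = (-13 + (-64 - 1*4))*9 = (-13 + (-64 - 4))*9 = (-13 - 68)*9 = -81*9 = -729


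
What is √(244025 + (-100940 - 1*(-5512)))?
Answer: √148597 ≈ 385.48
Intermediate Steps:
√(244025 + (-100940 - 1*(-5512))) = √(244025 + (-100940 + 5512)) = √(244025 - 95428) = √148597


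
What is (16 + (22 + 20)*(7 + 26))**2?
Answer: 1965604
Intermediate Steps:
(16 + (22 + 20)*(7 + 26))**2 = (16 + 42*33)**2 = (16 + 1386)**2 = 1402**2 = 1965604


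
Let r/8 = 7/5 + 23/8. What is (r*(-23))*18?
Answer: -70794/5 ≈ -14159.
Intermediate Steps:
r = 171/5 (r = 8*(7/5 + 23/8) = 8*(171/40) = 171/5 ≈ 34.200)
(r*(-23))*18 = ((171/5)*(-23))*18 = -3933/5*18 = -70794/5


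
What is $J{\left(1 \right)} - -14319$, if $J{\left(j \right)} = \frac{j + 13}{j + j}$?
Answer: $14326$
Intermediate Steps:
$J{\left(j \right)} = \frac{13 + j}{2 j}$
$J{\left(1 \right)} - -14319 = \frac{13 + 1}{2 \cdot 1} - -14319 = \frac{1}{2} \cdot 1 \cdot 14 + 14319 = 7 + 14319 = 14326$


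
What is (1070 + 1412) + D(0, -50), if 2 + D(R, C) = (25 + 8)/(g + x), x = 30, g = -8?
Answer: 4963/2 ≈ 2481.5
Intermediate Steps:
D(R, C) = -½ (D(R, C) = -2 + (25 + 8)/(-8 + 30) = -2 + 33/22 = -2 + 33*(1/22) = -2 + 3/2 = -½)
(1070 + 1412) + D(0, -50) = (1070 + 1412) - ½ = 2482 - ½ = 4963/2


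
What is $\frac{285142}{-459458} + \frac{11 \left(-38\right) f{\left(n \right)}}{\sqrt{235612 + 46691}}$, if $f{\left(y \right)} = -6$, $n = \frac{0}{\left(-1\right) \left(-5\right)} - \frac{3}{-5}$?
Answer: $- \frac{142571}{229729} + \frac{836 \sqrt{31367}}{31367} \approx 4.0997$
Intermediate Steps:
$n = \frac{3}{5}$ ($n = \frac{0}{5} - - \frac{3}{5} = 0 \cdot \frac{1}{5} + \frac{3}{5} = 0 + \frac{3}{5} = \frac{3}{5} \approx 0.6$)
$\frac{285142}{-459458} + \frac{11 \left(-38\right) f{\left(n \right)}}{\sqrt{235612 + 46691}} = \frac{285142}{-459458} + \frac{11 \left(-38\right) \left(-6\right)}{\sqrt{235612 + 46691}} = 285142 \left(- \frac{1}{459458}\right) + \frac{\left(-418\right) \left(-6\right)}{\sqrt{282303}} = - \frac{142571}{229729} + \frac{2508}{3 \sqrt{31367}} = - \frac{142571}{229729} + 2508 \frac{\sqrt{31367}}{94101} = - \frac{142571}{229729} + \frac{836 \sqrt{31367}}{31367}$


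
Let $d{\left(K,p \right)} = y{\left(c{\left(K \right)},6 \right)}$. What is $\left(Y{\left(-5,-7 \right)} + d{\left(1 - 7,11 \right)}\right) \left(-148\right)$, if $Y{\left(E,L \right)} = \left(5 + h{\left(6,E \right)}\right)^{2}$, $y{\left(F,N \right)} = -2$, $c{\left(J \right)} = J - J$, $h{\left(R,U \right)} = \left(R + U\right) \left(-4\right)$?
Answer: $148$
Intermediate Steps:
$h{\left(R,U \right)} = - 4 R - 4 U$
$c{\left(J \right)} = 0$
$d{\left(K,p \right)} = -2$
$Y{\left(E,L \right)} = \left(-19 - 4 E\right)^{2}$ ($Y{\left(E,L \right)} = \left(5 - \left(24 + 4 E\right)\right)^{2} = \left(-19 - 4 E\right)^{2}$)
$\left(Y{\left(-5,-7 \right)} + d{\left(1 - 7,11 \right)}\right) \left(-148\right) = \left(\left(19 + 4 \left(-5\right)\right)^{2} - 2\right) \left(-148\right) = \left(\left(19 - 20\right)^{2} - 2\right) \left(-148\right) = \left(\left(-1\right)^{2} - 2\right) \left(-148\right) = \left(1 - 2\right) \left(-148\right) = \left(-1\right) \left(-148\right) = 148$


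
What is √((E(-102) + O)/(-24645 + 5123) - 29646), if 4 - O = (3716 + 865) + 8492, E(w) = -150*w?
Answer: I*√11298385670246/19522 ≈ 172.18*I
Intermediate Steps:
O = -13069 (O = 4 - ((3716 + 865) + 8492) = 4 - (4581 + 8492) = 4 - 1*13073 = 4 - 13073 = -13069)
√((E(-102) + O)/(-24645 + 5123) - 29646) = √((-150*(-102) - 13069)/(-24645 + 5123) - 29646) = √((15300 - 13069)/(-19522) - 29646) = √(2231*(-1/19522) - 29646) = √(-2231/19522 - 29646) = √(-578751443/19522) = I*√11298385670246/19522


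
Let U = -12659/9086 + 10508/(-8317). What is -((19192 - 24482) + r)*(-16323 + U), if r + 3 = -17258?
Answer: -27821202553944567/75568262 ≈ -3.6816e+8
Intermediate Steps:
r = -17261 (r = -3 - 17258 = -17261)
U = -200760591/75568262 (U = -12659*1/9086 + 10508*(-1/8317) = -12659/9086 - 10508/8317 = -200760591/75568262 ≈ -2.6567)
-((19192 - 24482) + r)*(-16323 + U) = -((19192 - 24482) - 17261)*(-16323 - 200760591/75568262) = -(-5290 - 17261)*(-1233701501217)/75568262 = -(-22551)*(-1233701501217)/75568262 = -1*27821202553944567/75568262 = -27821202553944567/75568262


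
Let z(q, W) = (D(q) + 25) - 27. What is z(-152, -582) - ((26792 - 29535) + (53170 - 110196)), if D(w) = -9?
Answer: 59758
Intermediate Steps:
z(q, W) = -11 (z(q, W) = (-9 + 25) - 27 = 16 - 27 = -11)
z(-152, -582) - ((26792 - 29535) + (53170 - 110196)) = -11 - ((26792 - 29535) + (53170 - 110196)) = -11 - (-2743 - 57026) = -11 - 1*(-59769) = -11 + 59769 = 59758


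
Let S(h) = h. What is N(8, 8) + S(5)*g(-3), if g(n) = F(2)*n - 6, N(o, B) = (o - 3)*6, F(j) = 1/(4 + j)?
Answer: -5/2 ≈ -2.5000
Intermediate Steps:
N(o, B) = -18 + 6*o (N(o, B) = (-3 + o)*6 = -18 + 6*o)
g(n) = -6 + n/6 (g(n) = n/(4 + 2) - 6 = n/6 - 6 = -6 + n/6)
N(8, 8) + S(5)*g(-3) = (-18 + 6*8) + 5*(-6 + (⅙)*(-3)) = (-18 + 48) + 5*(-6 - ½) = 30 + 5*(-13/2) = 30 - 65/2 = -5/2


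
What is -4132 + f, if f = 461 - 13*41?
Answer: -4204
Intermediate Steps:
f = -72 (f = 461 - 1*533 = 461 - 533 = -72)
-4132 + f = -4132 - 72 = -4204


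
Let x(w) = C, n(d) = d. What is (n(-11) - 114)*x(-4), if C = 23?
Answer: -2875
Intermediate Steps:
x(w) = 23
(n(-11) - 114)*x(-4) = (-11 - 114)*23 = -125*23 = -2875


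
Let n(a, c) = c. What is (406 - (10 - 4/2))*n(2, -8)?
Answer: -3184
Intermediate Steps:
(406 - (10 - 4/2))*n(2, -8) = (406 - (10 - 4/2))*(-8) = (406 - (10 - 4*½))*(-8) = (406 - (10 - 2))*(-8) = (406 - 1*8)*(-8) = (406 - 8)*(-8) = 398*(-8) = -3184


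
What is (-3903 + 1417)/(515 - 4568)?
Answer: 2486/4053 ≈ 0.61337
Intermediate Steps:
(-3903 + 1417)/(515 - 4568) = -2486/(-4053) = -2486*(-1/4053) = 2486/4053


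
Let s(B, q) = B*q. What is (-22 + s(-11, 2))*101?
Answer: -4444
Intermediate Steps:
(-22 + s(-11, 2))*101 = (-22 - 11*2)*101 = (-22 - 22)*101 = -44*101 = -4444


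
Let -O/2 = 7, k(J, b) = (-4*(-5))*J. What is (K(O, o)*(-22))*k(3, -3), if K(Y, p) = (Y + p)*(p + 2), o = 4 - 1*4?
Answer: 36960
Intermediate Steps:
k(J, b) = 20*J
O = -14 (O = -2*7 = -14)
o = 0 (o = 4 - 4 = 0)
K(Y, p) = (2 + p)*(Y + p) (K(Y, p) = (Y + p)*(2 + p) = (2 + p)*(Y + p))
(K(O, o)*(-22))*k(3, -3) = ((0**2 + 2*(-14) + 2*0 - 14*0)*(-22))*(20*3) = ((0 - 28 + 0 + 0)*(-22))*60 = -28*(-22)*60 = 616*60 = 36960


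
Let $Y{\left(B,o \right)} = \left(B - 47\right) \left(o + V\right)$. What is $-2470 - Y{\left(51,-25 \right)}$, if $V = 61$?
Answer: $-2614$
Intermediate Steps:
$Y{\left(B,o \right)} = \left(-47 + B\right) \left(61 + o\right)$ ($Y{\left(B,o \right)} = \left(B - 47\right) \left(o + 61\right) = \left(-47 + B\right) \left(61 + o\right)$)
$-2470 - Y{\left(51,-25 \right)} = -2470 - \left(-2867 - -1175 + 61 \cdot 51 + 51 \left(-25\right)\right) = -2470 - \left(-2867 + 1175 + 3111 - 1275\right) = -2470 - 144 = -2614$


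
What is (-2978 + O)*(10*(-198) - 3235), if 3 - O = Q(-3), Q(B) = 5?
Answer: 15540700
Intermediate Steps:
O = -2 (O = 3 - 1*5 = 3 - 5 = -2)
(-2978 + O)*(10*(-198) - 3235) = (-2978 - 2)*(10*(-198) - 3235) = -2980*(-1980 - 3235) = -2980*(-5215) = 15540700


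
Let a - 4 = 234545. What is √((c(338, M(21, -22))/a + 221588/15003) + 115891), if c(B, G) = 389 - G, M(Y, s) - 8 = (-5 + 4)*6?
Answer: 5*√8750208560655139606/43443687 ≈ 340.45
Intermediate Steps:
a = 234549 (a = 4 + 234545 = 234549)
M(Y, s) = 2 (M(Y, s) = 8 + (-5 + 4)*6 = 8 - 1*6 = 8 - 6 = 2)
√((c(338, M(21, -22))/a + 221588/15003) + 115891) = √(((389 - 1*2)/234549 + 221588/15003) + 115891) = √(((389 - 2)*(1/234549) + 221588*(1/15003)) + 115891) = √((387*(1/234549) + 221588/15003) + 115891) = √((43/26061 + 221588/15003) + 115891) = √(1925149999/130331061 + 115891) = √(15106122140350/130331061) = 5*√8750208560655139606/43443687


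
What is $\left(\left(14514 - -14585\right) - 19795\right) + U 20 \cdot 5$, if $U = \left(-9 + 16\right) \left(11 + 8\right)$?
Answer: $22604$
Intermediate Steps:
$U = 133$ ($U = 7 \cdot 19 = 133$)
$\left(\left(14514 - -14585\right) - 19795\right) + U 20 \cdot 5 = \left(\left(14514 - -14585\right) - 19795\right) + 133 \cdot 20 \cdot 5 = \left(\left(14514 + 14585\right) - 19795\right) + 2660 \cdot 5 = \left(29099 - 19795\right) + 13300 = 9304 + 13300 = 22604$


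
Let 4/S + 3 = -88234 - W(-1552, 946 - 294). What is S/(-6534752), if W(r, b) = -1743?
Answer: 1/141304209872 ≈ 7.0769e-12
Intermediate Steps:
S = -2/43247 (S = 4/(-3 + (-88234 - 1*(-1743))) = 4/(-3 + (-88234 + 1743)) = 4/(-3 - 86491) = 4/(-86494) = 4*(-1/86494) = -2/43247 ≈ -4.6246e-5)
S/(-6534752) = -2/43247/(-6534752) = -2/43247*(-1/6534752) = 1/141304209872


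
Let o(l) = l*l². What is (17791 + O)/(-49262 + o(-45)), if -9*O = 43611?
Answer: -38836/421161 ≈ -0.092212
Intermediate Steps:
O = -14537/3 (O = -⅑*43611 = -14537/3 ≈ -4845.7)
o(l) = l³
(17791 + O)/(-49262 + o(-45)) = (17791 - 14537/3)/(-49262 + (-45)³) = 38836/(3*(-49262 - 91125)) = (38836/3)/(-140387) = (38836/3)*(-1/140387) = -38836/421161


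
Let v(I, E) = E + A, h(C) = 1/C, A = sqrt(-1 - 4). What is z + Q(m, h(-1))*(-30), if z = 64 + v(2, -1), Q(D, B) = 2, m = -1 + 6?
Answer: 3 + I*sqrt(5) ≈ 3.0 + 2.2361*I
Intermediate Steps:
m = 5
A = I*sqrt(5) (A = sqrt(-5) = I*sqrt(5) ≈ 2.2361*I)
h(C) = 1/C
v(I, E) = E + I*sqrt(5)
z = 63 + I*sqrt(5) (z = 64 + (-1 + I*sqrt(5)) = 63 + I*sqrt(5) ≈ 63.0 + 2.2361*I)
z + Q(m, h(-1))*(-30) = (63 + I*sqrt(5)) + 2*(-30) = (63 + I*sqrt(5)) - 60 = 3 + I*sqrt(5)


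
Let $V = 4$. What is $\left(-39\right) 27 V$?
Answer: $-4212$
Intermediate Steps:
$\left(-39\right) 27 V = \left(-39\right) 27 \cdot 4 = \left(-1053\right) 4 = -4212$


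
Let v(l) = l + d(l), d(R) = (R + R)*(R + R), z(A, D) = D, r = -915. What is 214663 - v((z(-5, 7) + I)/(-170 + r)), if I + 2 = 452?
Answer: 252706310624/1177225 ≈ 2.1466e+5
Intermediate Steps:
I = 450 (I = -2 + 452 = 450)
d(R) = 4*R**2 (d(R) = (2*R)*(2*R) = 4*R**2)
v(l) = l + 4*l**2
214663 - v((z(-5, 7) + I)/(-170 + r)) = 214663 - (7 + 450)/(-170 - 915)*(1 + 4*((7 + 450)/(-170 - 915))) = 214663 - 457/(-1085)*(1 + 4*(457/(-1085))) = 214663 - 457*(-1/1085)*(1 + 4*(457*(-1/1085))) = 214663 - (-457)*(1 + 4*(-457/1085))/1085 = 214663 - (-457)*(1 - 1828/1085)/1085 = 214663 - (-457)*(-743)/(1085*1085) = 214663 - 1*339551/1177225 = 214663 - 339551/1177225 = 252706310624/1177225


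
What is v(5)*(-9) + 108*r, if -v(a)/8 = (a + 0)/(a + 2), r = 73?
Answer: 55548/7 ≈ 7935.4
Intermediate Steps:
v(a) = -8*a/(2 + a) (v(a) = -8*(a + 0)/(a + 2) = -8*a/(2 + a))
v(5)*(-9) + 108*r = -8*5/(2 + 5)*(-9) + 108*73 = -8*5/7*(-9) + 7884 = -8*5*⅐*(-9) + 7884 = -40/7*(-9) + 7884 = 360/7 + 7884 = 55548/7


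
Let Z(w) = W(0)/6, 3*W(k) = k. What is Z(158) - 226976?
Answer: -226976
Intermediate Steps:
W(k) = k/3
Z(w) = 0 (Z(w) = ((⅓)*0)/6 = 0*(⅙) = 0)
Z(158) - 226976 = 0 - 226976 = -226976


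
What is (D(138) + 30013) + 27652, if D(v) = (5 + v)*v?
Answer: 77399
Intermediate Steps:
D(v) = v*(5 + v)
(D(138) + 30013) + 27652 = (138*(5 + 138) + 30013) + 27652 = (138*143 + 30013) + 27652 = (19734 + 30013) + 27652 = 49747 + 27652 = 77399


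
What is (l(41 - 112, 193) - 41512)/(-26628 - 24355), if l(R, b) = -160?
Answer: 41672/50983 ≈ 0.81737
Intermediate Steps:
(l(41 - 112, 193) - 41512)/(-26628 - 24355) = (-160 - 41512)/(-26628 - 24355) = -41672/(-50983) = -41672*(-1/50983) = 41672/50983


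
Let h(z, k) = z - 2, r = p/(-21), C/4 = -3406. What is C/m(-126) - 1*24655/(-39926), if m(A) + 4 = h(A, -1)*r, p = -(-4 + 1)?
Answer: -951299317/998150 ≈ -953.06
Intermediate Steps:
C = -13624 (C = 4*(-3406) = -13624)
p = 3 (p = -1*(-3) = 3)
r = -⅐ (r = 3/(-21) = 3*(-1/21) = -⅐ ≈ -0.14286)
h(z, k) = -2 + z
m(A) = -26/7 - A/7 (m(A) = -4 + (-2 + A)*(-⅐) = -4 + (2/7 - A/7) = -26/7 - A/7)
C/m(-126) - 1*24655/(-39926) = -13624/(-26/7 - ⅐*(-126)) - 1*24655/(-39926) = -13624/(-26/7 + 18) - 24655*(-1/39926) = -13624/100/7 + 24655/39926 = -13624*7/100 + 24655/39926 = -23842/25 + 24655/39926 = -951299317/998150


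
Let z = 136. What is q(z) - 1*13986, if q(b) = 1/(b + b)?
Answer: -3804191/272 ≈ -13986.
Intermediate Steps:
q(b) = 1/(2*b)
q(z) - 1*13986 = (½)/136 - 1*13986 = (½)*(1/136) - 13986 = 1/272 - 13986 = -3804191/272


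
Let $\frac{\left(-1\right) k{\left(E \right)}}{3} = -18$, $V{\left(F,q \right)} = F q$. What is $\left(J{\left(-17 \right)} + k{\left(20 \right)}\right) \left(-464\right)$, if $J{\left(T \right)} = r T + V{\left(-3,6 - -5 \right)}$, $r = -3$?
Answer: $-33408$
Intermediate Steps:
$k{\left(E \right)} = 54$ ($k{\left(E \right)} = \left(-3\right) \left(-18\right) = 54$)
$J{\left(T \right)} = -33 - 3 T$ ($J{\left(T \right)} = - 3 T - 3 \left(6 - -5\right) = - 3 T - 3 \left(6 + 5\right) = - 3 T - 33 = -33 - 3 T$)
$\left(J{\left(-17 \right)} + k{\left(20 \right)}\right) \left(-464\right) = \left(\left(-33 - -51\right) + 54\right) \left(-464\right) = \left(\left(-33 + 51\right) + 54\right) \left(-464\right) = \left(18 + 54\right) \left(-464\right) = 72 \left(-464\right) = -33408$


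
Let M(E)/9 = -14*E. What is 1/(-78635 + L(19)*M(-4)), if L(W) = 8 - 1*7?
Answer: -1/78131 ≈ -1.2799e-5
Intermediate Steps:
M(E) = -126*E (M(E) = 9*(-14*E) = -126*E)
L(W) = 1 (L(W) = 8 - 7 = 1)
1/(-78635 + L(19)*M(-4)) = 1/(-78635 + 1*(-126*(-4))) = 1/(-78635 + 1*504) = 1/(-78635 + 504) = 1/(-78131) = -1/78131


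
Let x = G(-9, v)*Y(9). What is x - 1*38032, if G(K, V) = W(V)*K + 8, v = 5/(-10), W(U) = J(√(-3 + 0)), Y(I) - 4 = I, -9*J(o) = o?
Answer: -37928 + 13*I*√3 ≈ -37928.0 + 22.517*I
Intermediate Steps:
J(o) = -o/9
Y(I) = 4 + I
W(U) = -I*√3/9 (W(U) = -√(-3 + 0)/9 = -I*√3/9)
v = -½ (v = 5*(-⅒) = -½ ≈ -0.50000)
G(K, V) = 8 - I*K*√3/9 (G(K, V) = (-I*√3/9)*K + 8 = -I*K*√3/9 + 8 = 8 - I*K*√3/9)
x = 104 + 13*I*√3 (x = (8 - ⅑*I*(-9)*√3)*(4 + 9) = (8 + I*√3)*13 = 104 + 13*I*√3 ≈ 104.0 + 22.517*I)
x - 1*38032 = (104 + 13*I*√3) - 1*38032 = (104 + 13*I*√3) - 38032 = -37928 + 13*I*√3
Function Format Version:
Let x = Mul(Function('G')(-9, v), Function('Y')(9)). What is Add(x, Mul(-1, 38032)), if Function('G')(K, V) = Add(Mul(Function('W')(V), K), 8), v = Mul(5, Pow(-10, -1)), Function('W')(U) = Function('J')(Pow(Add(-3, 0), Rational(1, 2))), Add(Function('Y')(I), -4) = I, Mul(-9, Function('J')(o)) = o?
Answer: Add(-37928, Mul(13, I, Pow(3, Rational(1, 2)))) ≈ Add(-37928., Mul(22.517, I))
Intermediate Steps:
Function('J')(o) = Mul(Rational(-1, 9), o)
Function('Y')(I) = Add(4, I)
Function('W')(U) = Mul(Rational(-1, 9), I, Pow(3, Rational(1, 2))) (Function('W')(U) = Mul(Rational(-1, 9), Pow(Add(-3, 0), Rational(1, 2))) = Mul(Rational(-1, 9), Pow(-3, Rational(1, 2))) = Mul(Rational(-1, 9), Mul(I, Pow(3, Rational(1, 2)))) = Mul(Rational(-1, 9), I, Pow(3, Rational(1, 2))))
v = Rational(-1, 2) (v = Mul(5, Rational(-1, 10)) = Rational(-1, 2) ≈ -0.50000)
Function('G')(K, V) = Add(8, Mul(Rational(-1, 9), I, K, Pow(3, Rational(1, 2)))) (Function('G')(K, V) = Add(Mul(Mul(Rational(-1, 9), I, Pow(3, Rational(1, 2))), K), 8) = Add(Mul(Rational(-1, 9), I, K, Pow(3, Rational(1, 2))), 8) = Add(8, Mul(Rational(-1, 9), I, K, Pow(3, Rational(1, 2)))))
x = Add(104, Mul(13, I, Pow(3, Rational(1, 2)))) (x = Mul(Add(8, Mul(Rational(-1, 9), I, -9, Pow(3, Rational(1, 2)))), Add(4, 9)) = Mul(Add(8, Mul(I, Pow(3, Rational(1, 2)))), 13) = Add(104, Mul(13, I, Pow(3, Rational(1, 2)))) ≈ Add(104.00, Mul(22.517, I)))
Add(x, Mul(-1, 38032)) = Add(Add(104, Mul(13, I, Pow(3, Rational(1, 2)))), Mul(-1, 38032)) = Add(Add(104, Mul(13, I, Pow(3, Rational(1, 2)))), -38032) = Add(-37928, Mul(13, I, Pow(3, Rational(1, 2))))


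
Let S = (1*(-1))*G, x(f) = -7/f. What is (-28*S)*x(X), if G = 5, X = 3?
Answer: -980/3 ≈ -326.67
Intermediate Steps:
S = -5 (S = (1*(-1))*5 = -1*5 = -5)
(-28*S)*x(X) = (-28*(-5))*(-7/3) = 140*(-7*⅓) = 140*(-7/3) = -980/3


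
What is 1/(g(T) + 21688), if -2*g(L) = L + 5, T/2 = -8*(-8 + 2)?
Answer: 2/43275 ≈ 4.6216e-5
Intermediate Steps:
T = 96 (T = 2*(-8*(-8 + 2)) = 2*(-8*(-6)) = 2*48 = 96)
g(L) = -5/2 - L/2 (g(L) = -(L + 5)/2 = -(5 + L)/2 = -5/2 - L/2)
1/(g(T) + 21688) = 1/((-5/2 - ½*96) + 21688) = 1/((-5/2 - 48) + 21688) = 1/(-101/2 + 21688) = 1/(43275/2) = 2/43275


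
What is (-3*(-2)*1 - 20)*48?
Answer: -672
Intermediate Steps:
(-3*(-2)*1 - 20)*48 = (6*1 - 20)*48 = (6 - 20)*48 = -14*48 = -672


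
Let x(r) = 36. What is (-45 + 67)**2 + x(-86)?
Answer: 520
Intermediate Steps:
(-45 + 67)**2 + x(-86) = (-45 + 67)**2 + 36 = 22**2 + 36 = 484 + 36 = 520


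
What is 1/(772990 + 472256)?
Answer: 1/1245246 ≈ 8.0305e-7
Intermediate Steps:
1/(772990 + 472256) = 1/1245246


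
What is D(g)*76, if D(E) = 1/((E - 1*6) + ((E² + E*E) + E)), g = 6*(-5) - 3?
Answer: 38/1053 ≈ 0.036087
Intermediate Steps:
g = -33 (g = -30 - 3 = -33)
D(E) = 1/(-6 + 2*E + 2*E²) (D(E) = 1/((E - 6) + ((E² + E²) + E)) = 1/((-6 + E) + (2*E² + E)) = 1/((-6 + E) + (E + 2*E²)) = 1/(-6 + 2*E + 2*E²))
D(g)*76 = (1/(2*(-3 - 33 + (-33)²)))*76 = (1/(2*(-3 - 33 + 1089)))*76 = ((½)/1053)*76 = ((½)*(1/1053))*76 = (1/2106)*76 = 38/1053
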